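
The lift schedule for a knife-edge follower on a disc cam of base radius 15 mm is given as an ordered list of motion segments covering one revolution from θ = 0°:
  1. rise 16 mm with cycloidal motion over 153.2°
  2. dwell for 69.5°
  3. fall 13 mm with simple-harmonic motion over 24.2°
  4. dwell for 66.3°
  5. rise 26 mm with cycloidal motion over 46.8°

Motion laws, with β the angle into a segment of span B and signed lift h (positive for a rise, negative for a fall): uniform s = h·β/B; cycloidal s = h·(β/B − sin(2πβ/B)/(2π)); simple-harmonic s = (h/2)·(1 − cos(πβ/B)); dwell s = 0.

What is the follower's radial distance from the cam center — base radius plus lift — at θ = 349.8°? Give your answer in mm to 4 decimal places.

seg 1 [0°–153.2°] cycloidal, h=16: full span → s += 16 → s = 16.0000
seg 2 [153.2°–222.7°] dwell: s stays 16.0000
seg 3 [222.7°–246.9°] simple-harmonic, h=-13: full span → s += -13 → s = 3.0000
seg 4 [246.9°–313.2°] dwell: s stays 3.0000
seg 5 [313.2°–360°] cycloidal, h=26: θ=349.8° here. β=36.6, B=46.8. 26·(0.7821 − sin(2π·0.7821)/(2π)) = 24.3877 → s = 27.3877
radial distance = base radius + s = 15 + 27.3877 = 42.3877

42.3877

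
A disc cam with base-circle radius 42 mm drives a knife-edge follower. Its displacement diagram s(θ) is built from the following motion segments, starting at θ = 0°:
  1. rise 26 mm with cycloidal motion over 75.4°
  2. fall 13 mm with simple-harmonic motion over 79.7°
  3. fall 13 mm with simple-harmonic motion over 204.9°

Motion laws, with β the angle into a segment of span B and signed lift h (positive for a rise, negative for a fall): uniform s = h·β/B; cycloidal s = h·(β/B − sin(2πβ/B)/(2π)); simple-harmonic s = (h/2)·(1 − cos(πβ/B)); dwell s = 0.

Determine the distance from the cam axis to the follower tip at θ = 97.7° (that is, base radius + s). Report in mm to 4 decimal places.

seg 1 [0°–75.4°] cycloidal, h=26: full span → s += 26 → s = 26.0000
seg 2 [75.4°–155.1°] simple-harmonic, h=-13: θ=97.7° here. β=22.3, B=79.7. -13/2·(1 − cos(π·0.2798)) = -2.3536 → s = 23.6464
radial distance = base radius + s = 42 + 23.6464 = 65.6464

65.6464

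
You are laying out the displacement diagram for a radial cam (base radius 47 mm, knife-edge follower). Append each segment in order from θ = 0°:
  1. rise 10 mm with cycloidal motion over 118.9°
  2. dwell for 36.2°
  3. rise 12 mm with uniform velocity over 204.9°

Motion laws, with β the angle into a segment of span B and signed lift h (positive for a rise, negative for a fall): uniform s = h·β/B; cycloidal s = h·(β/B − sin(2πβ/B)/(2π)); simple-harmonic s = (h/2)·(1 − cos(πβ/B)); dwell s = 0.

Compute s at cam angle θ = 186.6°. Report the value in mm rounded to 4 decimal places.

seg 1 [0°–118.9°] cycloidal, h=10: full span → s += 10 → s = 10.0000
seg 2 [118.9°–155.1°] dwell: s stays 10.0000
seg 3 [155.1°–360°] uniform, h=12: θ=186.6° here. β=31.5, B=204.9. 12·31.5/204.9 = 1.8448 → s = 11.8448

11.8448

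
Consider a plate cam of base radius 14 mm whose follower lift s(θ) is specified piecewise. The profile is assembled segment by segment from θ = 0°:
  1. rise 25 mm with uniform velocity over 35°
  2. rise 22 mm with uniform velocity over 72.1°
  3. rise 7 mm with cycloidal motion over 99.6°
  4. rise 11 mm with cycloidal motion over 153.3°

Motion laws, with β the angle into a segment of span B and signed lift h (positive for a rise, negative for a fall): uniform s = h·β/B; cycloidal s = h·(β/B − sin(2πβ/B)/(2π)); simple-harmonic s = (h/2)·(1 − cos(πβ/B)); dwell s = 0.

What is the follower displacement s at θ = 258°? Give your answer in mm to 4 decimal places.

seg 1 [0°–35°] uniform, h=25: full span → s += 25 → s = 25.0000
seg 2 [35°–107.1°] uniform, h=22: full span → s += 22 → s = 47.0000
seg 3 [107.1°–206.7°] cycloidal, h=7: full span → s += 7 → s = 54.0000
seg 4 [206.7°–360°] cycloidal, h=11: θ=258° here. β=51.3, B=153.3. 11·(0.3346 − sin(2π·0.3346)/(2π)) = 2.1721 → s = 56.1721

56.1721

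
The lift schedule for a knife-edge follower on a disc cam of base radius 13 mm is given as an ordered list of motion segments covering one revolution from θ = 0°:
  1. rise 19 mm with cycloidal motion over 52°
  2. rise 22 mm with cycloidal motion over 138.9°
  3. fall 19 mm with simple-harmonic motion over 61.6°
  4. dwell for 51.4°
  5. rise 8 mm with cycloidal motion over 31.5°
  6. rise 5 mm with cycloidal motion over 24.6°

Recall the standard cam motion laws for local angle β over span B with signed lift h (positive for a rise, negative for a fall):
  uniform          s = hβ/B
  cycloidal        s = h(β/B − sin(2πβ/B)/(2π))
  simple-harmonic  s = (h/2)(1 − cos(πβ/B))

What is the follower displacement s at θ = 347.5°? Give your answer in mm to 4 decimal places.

seg 1 [0°–52°] cycloidal, h=19: full span → s += 19 → s = 19.0000
seg 2 [52°–190.9°] cycloidal, h=22: full span → s += 22 → s = 41.0000
seg 3 [190.9°–252.5°] simple-harmonic, h=-19: full span → s += -19 → s = 22.0000
seg 4 [252.5°–303.9°] dwell: s stays 22.0000
seg 5 [303.9°–335.4°] cycloidal, h=8: full span → s += 8 → s = 30.0000
seg 6 [335.4°–360°] cycloidal, h=5: θ=347.5° here. β=12.1, B=24.6. 5·(0.4919 − sin(2π·0.4919)/(2π)) = 2.4187 → s = 32.4187

32.4187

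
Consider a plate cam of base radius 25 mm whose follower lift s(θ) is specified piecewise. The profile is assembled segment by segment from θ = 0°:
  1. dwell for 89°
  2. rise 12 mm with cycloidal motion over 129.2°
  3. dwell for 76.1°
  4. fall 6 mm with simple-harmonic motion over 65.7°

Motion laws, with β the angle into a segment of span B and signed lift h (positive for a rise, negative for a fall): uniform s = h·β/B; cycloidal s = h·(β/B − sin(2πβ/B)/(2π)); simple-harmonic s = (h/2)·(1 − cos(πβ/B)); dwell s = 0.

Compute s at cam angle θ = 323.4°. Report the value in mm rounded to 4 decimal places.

seg 1 [0°–89°] dwell: s stays 0.0000
seg 2 [89°–218.2°] cycloidal, h=12: full span → s += 12 → s = 12.0000
seg 3 [218.2°–294.3°] dwell: s stays 12.0000
seg 4 [294.3°–360°] simple-harmonic, h=-6: θ=323.4° here. β=29.1, B=65.7. -6/2·(1 − cos(π·0.4429)) = -2.4649 → s = 9.5351

9.5351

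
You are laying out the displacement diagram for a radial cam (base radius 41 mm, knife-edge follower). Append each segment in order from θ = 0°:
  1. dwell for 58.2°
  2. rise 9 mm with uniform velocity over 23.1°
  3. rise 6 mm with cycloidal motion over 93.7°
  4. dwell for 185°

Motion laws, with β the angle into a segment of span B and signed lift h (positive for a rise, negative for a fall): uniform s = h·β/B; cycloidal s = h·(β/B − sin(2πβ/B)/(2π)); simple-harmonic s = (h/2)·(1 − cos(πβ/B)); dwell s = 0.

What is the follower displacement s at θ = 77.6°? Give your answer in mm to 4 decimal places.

seg 1 [0°–58.2°] dwell: s stays 0.0000
seg 2 [58.2°–81.3°] uniform, h=9: θ=77.6° here. β=19.4, B=23.1. 9·19.4/23.1 = 7.5584 → s = 7.5584

7.5584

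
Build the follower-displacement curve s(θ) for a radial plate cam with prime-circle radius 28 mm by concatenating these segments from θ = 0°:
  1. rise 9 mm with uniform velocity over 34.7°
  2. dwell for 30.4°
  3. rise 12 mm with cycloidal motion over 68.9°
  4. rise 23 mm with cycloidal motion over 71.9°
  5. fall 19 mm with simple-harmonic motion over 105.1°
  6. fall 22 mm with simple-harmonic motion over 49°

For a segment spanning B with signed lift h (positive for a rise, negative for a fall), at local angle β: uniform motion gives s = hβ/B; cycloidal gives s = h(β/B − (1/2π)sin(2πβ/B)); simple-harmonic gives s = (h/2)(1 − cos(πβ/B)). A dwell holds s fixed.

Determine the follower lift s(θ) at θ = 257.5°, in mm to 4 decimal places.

seg 1 [0°–34.7°] uniform, h=9: full span → s += 9 → s = 9.0000
seg 2 [34.7°–65.1°] dwell: s stays 9.0000
seg 3 [65.1°–134°] cycloidal, h=12: full span → s += 12 → s = 21.0000
seg 4 [134°–205.9°] cycloidal, h=23: full span → s += 23 → s = 44.0000
seg 5 [205.9°–311°] simple-harmonic, h=-19: θ=257.5° here. β=51.6, B=105.1. -19/2·(1 − cos(π·0.4910)) = -9.2303 → s = 34.7697

34.7697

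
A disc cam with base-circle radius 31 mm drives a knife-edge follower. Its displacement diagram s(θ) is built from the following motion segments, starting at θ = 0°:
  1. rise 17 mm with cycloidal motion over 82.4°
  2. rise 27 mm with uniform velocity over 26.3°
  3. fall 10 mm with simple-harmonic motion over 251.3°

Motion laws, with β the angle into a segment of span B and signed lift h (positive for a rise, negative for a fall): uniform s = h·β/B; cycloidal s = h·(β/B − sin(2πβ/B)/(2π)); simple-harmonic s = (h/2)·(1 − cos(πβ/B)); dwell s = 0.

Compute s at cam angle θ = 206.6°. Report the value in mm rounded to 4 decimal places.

seg 1 [0°–82.4°] cycloidal, h=17: full span → s += 17 → s = 17.0000
seg 2 [82.4°–108.7°] uniform, h=27: full span → s += 27 → s = 44.0000
seg 3 [108.7°–360°] simple-harmonic, h=-10: θ=206.6° here. β=97.9, B=251.3. -10/2·(1 − cos(π·0.3896)) = -3.3000 → s = 40.7000

40.7000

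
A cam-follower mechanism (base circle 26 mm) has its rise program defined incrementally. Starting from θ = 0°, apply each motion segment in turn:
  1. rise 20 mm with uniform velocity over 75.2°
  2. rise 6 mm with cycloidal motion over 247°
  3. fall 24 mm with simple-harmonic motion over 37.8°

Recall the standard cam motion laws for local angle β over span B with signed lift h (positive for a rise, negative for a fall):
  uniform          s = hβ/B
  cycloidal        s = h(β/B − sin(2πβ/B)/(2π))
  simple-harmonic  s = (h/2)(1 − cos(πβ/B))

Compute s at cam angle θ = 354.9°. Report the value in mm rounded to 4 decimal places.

seg 1 [0°–75.2°] uniform, h=20: full span → s += 20 → s = 20.0000
seg 2 [75.2°–322.2°] cycloidal, h=6: full span → s += 6 → s = 26.0000
seg 3 [322.2°–360°] simple-harmonic, h=-24: θ=354.9° here. β=32.7, B=37.8. -24/2·(1 − cos(π·0.8651)) = -22.9381 → s = 3.0619

3.0619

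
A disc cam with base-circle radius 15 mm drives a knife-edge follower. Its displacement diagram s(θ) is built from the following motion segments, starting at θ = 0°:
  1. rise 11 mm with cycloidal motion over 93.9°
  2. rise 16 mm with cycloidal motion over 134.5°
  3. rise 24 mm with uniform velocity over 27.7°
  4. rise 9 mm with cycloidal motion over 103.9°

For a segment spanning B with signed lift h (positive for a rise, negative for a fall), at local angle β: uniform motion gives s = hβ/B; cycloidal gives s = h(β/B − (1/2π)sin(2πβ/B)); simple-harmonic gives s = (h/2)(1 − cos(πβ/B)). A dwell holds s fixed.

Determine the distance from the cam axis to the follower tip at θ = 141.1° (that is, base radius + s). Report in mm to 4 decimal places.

seg 1 [0°–93.9°] cycloidal, h=11: full span → s += 11 → s = 11.0000
seg 2 [93.9°–228.4°] cycloidal, h=16: θ=141.1° here. β=47.2, B=134.5. 16·(0.3509 − sin(2π·0.3509)/(2π)) = 3.5635 → s = 14.5635
radial distance = base radius + s = 15 + 14.5635 = 29.5635

29.5635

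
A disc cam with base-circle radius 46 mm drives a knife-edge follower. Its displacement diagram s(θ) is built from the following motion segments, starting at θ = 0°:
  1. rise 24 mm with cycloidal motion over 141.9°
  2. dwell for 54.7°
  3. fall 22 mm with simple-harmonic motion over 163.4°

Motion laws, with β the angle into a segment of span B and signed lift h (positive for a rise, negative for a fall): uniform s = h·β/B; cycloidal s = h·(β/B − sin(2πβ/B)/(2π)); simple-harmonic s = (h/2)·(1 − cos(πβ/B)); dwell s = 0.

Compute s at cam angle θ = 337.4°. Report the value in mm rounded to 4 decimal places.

seg 1 [0°–141.9°] cycloidal, h=24: full span → s += 24 → s = 24.0000
seg 2 [141.9°–196.6°] dwell: s stays 24.0000
seg 3 [196.6°–360°] simple-harmonic, h=-22: θ=337.4° here. β=140.8, B=163.4. -22/2·(1 − cos(π·0.8617)) = -20.9778 → s = 3.0222

3.0222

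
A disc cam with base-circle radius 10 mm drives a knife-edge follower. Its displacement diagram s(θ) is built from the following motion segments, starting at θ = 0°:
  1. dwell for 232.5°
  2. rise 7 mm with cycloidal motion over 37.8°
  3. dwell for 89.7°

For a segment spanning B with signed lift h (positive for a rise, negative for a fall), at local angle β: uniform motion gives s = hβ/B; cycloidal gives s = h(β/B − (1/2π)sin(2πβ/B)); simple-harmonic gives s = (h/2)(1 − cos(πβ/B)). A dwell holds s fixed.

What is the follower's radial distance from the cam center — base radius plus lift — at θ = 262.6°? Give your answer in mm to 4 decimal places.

seg 1 [0°–232.5°] dwell: s stays 0.0000
seg 2 [232.5°–270.3°] cycloidal, h=7: θ=262.6° here. β=30.1, B=37.8. 7·(0.7963 − sin(2π·0.7963)/(2π)) = 6.6414 → s = 6.6414
radial distance = base radius + s = 10 + 6.6414 = 16.6414

16.6414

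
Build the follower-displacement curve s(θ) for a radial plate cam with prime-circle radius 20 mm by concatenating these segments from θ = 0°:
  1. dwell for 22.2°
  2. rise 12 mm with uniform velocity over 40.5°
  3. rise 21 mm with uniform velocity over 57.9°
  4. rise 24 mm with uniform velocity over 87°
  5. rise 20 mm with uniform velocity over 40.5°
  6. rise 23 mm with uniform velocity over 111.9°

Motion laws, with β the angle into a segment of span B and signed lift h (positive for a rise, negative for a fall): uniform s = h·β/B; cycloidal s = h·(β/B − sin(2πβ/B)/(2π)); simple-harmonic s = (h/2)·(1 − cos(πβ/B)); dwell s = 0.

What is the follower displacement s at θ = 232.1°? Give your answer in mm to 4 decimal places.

seg 1 [0°–22.2°] dwell: s stays 0.0000
seg 2 [22.2°–62.7°] uniform, h=12: full span → s += 12 → s = 12.0000
seg 3 [62.7°–120.6°] uniform, h=21: full span → s += 21 → s = 33.0000
seg 4 [120.6°–207.6°] uniform, h=24: full span → s += 24 → s = 57.0000
seg 5 [207.6°–248.1°] uniform, h=20: θ=232.1° here. β=24.5, B=40.5. 20·24.5/40.5 = 12.0988 → s = 69.0988

69.0988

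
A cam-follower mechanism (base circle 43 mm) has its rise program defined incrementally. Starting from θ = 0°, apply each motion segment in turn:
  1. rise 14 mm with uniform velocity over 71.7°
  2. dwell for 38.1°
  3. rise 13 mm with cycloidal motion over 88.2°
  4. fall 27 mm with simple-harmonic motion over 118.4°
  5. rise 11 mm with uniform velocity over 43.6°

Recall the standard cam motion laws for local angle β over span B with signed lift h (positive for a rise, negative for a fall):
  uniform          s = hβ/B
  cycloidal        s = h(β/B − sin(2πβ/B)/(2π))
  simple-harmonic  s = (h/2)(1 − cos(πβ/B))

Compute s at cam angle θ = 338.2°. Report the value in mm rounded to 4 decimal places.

seg 1 [0°–71.7°] uniform, h=14: full span → s += 14 → s = 14.0000
seg 2 [71.7°–109.8°] dwell: s stays 14.0000
seg 3 [109.8°–198°] cycloidal, h=13: full span → s += 13 → s = 27.0000
seg 4 [198°–316.4°] simple-harmonic, h=-27: full span → s += -27 → s = 0.0000
seg 5 [316.4°–360°] uniform, h=11: θ=338.2° here. β=21.8, B=43.6. 11·21.8/43.6 = 5.5000 → s = 5.5000

5.5000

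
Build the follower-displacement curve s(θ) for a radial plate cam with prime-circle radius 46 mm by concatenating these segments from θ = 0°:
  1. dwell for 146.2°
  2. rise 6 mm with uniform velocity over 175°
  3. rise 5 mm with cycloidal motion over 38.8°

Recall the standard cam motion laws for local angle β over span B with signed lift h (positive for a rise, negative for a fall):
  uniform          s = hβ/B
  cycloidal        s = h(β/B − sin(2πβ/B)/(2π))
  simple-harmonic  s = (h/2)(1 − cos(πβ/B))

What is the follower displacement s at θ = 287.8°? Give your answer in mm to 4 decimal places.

seg 1 [0°–146.2°] dwell: s stays 0.0000
seg 2 [146.2°–321.2°] uniform, h=6: θ=287.8° here. β=141.6, B=175. 6·141.6/175 = 4.8549 → s = 4.8549

4.8549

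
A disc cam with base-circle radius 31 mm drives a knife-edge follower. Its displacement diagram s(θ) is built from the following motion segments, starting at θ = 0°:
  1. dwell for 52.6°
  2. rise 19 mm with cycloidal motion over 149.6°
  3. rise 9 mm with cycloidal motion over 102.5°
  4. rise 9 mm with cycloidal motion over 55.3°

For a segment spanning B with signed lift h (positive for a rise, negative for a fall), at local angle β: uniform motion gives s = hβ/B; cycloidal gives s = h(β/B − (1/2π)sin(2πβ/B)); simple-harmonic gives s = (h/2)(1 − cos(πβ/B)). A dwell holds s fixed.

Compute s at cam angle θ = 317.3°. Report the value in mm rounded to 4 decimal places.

seg 1 [0°–52.6°] dwell: s stays 0.0000
seg 2 [52.6°–202.2°] cycloidal, h=19: full span → s += 19 → s = 19.0000
seg 3 [202.2°–304.7°] cycloidal, h=9: full span → s += 9 → s = 28.0000
seg 4 [304.7°–360°] cycloidal, h=9: θ=317.3° here. β=12.6, B=55.3. 9·(0.2278 − sin(2π·0.2278)/(2π)) = 0.6321 → s = 28.6321

28.6321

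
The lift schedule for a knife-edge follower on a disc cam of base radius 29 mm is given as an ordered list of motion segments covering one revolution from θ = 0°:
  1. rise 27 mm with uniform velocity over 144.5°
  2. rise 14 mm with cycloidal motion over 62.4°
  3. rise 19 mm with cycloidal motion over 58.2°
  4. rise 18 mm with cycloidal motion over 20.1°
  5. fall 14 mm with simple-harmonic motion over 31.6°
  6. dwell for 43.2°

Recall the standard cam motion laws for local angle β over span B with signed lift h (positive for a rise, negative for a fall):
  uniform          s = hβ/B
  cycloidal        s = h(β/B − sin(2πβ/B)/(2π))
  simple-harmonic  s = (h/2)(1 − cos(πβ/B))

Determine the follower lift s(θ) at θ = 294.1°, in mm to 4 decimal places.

seg 1 [0°–144.5°] uniform, h=27: full span → s += 27 → s = 27.0000
seg 2 [144.5°–206.9°] cycloidal, h=14: full span → s += 14 → s = 41.0000
seg 3 [206.9°–265.1°] cycloidal, h=19: full span → s += 19 → s = 60.0000
seg 4 [265.1°–285.2°] cycloidal, h=18: full span → s += 18 → s = 78.0000
seg 5 [285.2°–316.8°] simple-harmonic, h=-14: θ=294.1° here. β=8.9, B=31.6. -14/2·(1 − cos(π·0.2816)) = -2.5660 → s = 75.4340

75.4340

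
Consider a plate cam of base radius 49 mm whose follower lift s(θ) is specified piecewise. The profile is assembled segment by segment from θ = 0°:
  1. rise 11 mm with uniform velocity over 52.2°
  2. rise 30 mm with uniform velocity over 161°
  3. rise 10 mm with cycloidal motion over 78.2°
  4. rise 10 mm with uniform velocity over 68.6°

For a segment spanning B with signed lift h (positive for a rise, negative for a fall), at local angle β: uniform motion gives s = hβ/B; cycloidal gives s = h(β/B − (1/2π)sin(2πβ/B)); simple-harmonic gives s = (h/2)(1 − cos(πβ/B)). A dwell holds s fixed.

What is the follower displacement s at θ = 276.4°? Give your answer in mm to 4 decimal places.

seg 1 [0°–52.2°] uniform, h=11: full span → s += 11 → s = 11.0000
seg 2 [52.2°–213.2°] uniform, h=30: full span → s += 30 → s = 41.0000
seg 3 [213.2°–291.4°] cycloidal, h=10: θ=276.4° here. β=63.2, B=78.2. 10·(0.8082 − sin(2π·0.8082)/(2π)) = 9.5682 → s = 50.5682

50.5682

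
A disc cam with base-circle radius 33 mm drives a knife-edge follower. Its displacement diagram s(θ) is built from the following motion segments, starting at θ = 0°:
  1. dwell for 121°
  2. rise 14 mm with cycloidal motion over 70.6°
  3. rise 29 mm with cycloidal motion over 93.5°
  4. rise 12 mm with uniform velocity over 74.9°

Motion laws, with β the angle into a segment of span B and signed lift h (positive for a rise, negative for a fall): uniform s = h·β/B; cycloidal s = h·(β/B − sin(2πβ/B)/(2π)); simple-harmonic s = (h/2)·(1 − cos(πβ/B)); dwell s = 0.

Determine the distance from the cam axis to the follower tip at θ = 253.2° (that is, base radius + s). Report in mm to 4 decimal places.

seg 1 [0°–121°] dwell: s stays 0.0000
seg 2 [121°–191.6°] cycloidal, h=14: full span → s += 14 → s = 14.0000
seg 3 [191.6°–285.1°] cycloidal, h=29: θ=253.2° here. β=61.6, B=93.5. 29·(0.6588 − sin(2π·0.6588)/(2π)) = 22.9845 → s = 36.9845
radial distance = base radius + s = 33 + 36.9845 = 69.9845

69.9845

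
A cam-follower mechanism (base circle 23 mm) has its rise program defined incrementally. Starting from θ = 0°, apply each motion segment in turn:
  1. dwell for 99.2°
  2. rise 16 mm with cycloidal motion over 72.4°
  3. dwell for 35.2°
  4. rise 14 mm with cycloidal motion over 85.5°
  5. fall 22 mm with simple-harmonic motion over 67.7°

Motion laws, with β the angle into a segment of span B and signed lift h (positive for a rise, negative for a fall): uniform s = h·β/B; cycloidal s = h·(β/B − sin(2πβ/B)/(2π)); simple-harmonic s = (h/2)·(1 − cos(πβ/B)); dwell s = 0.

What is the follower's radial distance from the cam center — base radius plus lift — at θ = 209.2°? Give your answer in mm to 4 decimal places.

seg 1 [0°–99.2°] dwell: s stays 0.0000
seg 2 [99.2°–171.6°] cycloidal, h=16: full span → s += 16 → s = 16.0000
seg 3 [171.6°–206.8°] dwell: s stays 16.0000
seg 4 [206.8°–292.3°] cycloidal, h=14: θ=209.2° here. β=2.4, B=85.5. 14·(0.0281 − sin(2π·0.0281)/(2π)) = 0.0020 → s = 16.0020
radial distance = base radius + s = 23 + 16.0020 = 39.0020

39.0020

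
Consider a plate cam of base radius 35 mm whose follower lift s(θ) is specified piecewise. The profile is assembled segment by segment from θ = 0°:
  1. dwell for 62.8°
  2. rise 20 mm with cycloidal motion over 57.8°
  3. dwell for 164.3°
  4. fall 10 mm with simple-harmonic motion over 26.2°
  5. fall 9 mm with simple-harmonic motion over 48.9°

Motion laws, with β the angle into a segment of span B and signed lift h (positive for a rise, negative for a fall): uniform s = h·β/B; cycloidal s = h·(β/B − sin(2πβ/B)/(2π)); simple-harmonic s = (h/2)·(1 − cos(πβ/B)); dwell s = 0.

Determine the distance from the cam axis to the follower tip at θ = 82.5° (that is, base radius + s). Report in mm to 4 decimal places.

seg 1 [0°–62.8°] dwell: s stays 0.0000
seg 2 [62.8°–120.6°] cycloidal, h=20: θ=82.5° here. β=19.7, B=57.8. 20·(0.3408 − sin(2π·0.3408)/(2π)) = 4.1380 → s = 4.1380
radial distance = base radius + s = 35 + 4.1380 = 39.1380

39.1380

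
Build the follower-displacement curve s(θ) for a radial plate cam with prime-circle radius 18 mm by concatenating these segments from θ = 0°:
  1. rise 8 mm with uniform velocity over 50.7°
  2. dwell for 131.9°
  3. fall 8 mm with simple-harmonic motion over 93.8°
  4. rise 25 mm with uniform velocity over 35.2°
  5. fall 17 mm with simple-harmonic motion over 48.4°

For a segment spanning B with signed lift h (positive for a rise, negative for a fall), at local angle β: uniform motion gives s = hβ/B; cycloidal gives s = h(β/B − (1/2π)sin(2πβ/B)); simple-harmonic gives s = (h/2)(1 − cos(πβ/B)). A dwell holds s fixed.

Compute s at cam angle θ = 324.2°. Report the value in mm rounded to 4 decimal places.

seg 1 [0°–50.7°] uniform, h=8: full span → s += 8 → s = 8.0000
seg 2 [50.7°–182.6°] dwell: s stays 8.0000
seg 3 [182.6°–276.4°] simple-harmonic, h=-8: full span → s += -8 → s = 0.0000
seg 4 [276.4°–311.6°] uniform, h=25: full span → s += 25 → s = 25.0000
seg 5 [311.6°–360°] simple-harmonic, h=-17: θ=324.2° here. β=12.6, B=48.4. -17/2·(1 − cos(π·0.2603)) = -2.6878 → s = 22.3122

22.3122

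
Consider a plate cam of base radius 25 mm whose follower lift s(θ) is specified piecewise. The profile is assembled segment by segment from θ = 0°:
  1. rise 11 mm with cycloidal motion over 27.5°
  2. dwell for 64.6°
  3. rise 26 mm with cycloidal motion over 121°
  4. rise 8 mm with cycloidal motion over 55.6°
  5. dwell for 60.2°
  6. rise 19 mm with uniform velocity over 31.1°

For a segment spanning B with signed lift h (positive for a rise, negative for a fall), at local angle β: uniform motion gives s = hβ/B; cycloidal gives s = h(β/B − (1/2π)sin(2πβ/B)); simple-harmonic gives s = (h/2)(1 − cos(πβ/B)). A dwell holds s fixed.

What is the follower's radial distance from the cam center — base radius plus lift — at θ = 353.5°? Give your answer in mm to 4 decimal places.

seg 1 [0°–27.5°] cycloidal, h=11: full span → s += 11 → s = 11.0000
seg 2 [27.5°–92.1°] dwell: s stays 11.0000
seg 3 [92.1°–213.1°] cycloidal, h=26: full span → s += 26 → s = 37.0000
seg 4 [213.1°–268.7°] cycloidal, h=8: full span → s += 8 → s = 45.0000
seg 5 [268.7°–328.9°] dwell: s stays 45.0000
seg 6 [328.9°–360°] uniform, h=19: θ=353.5° here. β=24.6, B=31.1. 19·24.6/31.1 = 15.0289 → s = 60.0289
radial distance = base radius + s = 25 + 60.0289 = 85.0289

85.0289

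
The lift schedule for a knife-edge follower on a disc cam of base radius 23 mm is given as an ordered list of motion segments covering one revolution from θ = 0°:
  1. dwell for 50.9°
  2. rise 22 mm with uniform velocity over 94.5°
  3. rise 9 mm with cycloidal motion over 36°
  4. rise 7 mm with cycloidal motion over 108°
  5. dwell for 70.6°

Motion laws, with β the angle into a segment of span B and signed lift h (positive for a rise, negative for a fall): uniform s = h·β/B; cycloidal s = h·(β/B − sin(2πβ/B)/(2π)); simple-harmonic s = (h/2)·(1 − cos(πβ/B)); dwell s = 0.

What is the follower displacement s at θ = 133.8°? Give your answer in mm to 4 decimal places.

seg 1 [0°–50.9°] dwell: s stays 0.0000
seg 2 [50.9°–145.4°] uniform, h=22: θ=133.8° here. β=82.9, B=94.5. 22·82.9/94.5 = 19.2995 → s = 19.2995

19.2995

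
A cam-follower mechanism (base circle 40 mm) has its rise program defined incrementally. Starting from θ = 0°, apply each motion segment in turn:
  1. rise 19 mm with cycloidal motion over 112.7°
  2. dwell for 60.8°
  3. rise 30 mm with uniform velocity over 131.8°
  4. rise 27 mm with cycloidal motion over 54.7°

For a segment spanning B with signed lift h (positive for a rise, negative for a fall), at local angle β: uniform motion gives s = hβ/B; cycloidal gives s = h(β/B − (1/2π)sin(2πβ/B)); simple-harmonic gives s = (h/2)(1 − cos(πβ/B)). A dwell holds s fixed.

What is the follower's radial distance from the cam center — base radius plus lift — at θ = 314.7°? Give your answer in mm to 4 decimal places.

seg 1 [0°–112.7°] cycloidal, h=19: full span → s += 19 → s = 19.0000
seg 2 [112.7°–173.5°] dwell: s stays 19.0000
seg 3 [173.5°–305.3°] uniform, h=30: full span → s += 30 → s = 49.0000
seg 4 [305.3°–360°] cycloidal, h=27: θ=314.7° here. β=9.4, B=54.7. 27·(0.1718 − sin(2π·0.1718)/(2π)) = 0.8504 → s = 49.8504
radial distance = base radius + s = 40 + 49.8504 = 89.8504

89.8504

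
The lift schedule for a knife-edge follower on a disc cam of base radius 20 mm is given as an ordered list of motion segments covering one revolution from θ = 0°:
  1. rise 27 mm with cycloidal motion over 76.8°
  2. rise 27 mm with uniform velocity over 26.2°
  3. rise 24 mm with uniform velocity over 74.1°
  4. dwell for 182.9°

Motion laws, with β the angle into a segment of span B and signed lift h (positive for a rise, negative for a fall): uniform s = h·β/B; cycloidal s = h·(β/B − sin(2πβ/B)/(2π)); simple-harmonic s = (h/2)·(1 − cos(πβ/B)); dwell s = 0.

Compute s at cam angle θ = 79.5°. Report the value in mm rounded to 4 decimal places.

seg 1 [0°–76.8°] cycloidal, h=27: full span → s += 27 → s = 27.0000
seg 2 [76.8°–103°] uniform, h=27: θ=79.5° here. β=2.7, B=26.2. 27·2.7/26.2 = 2.7824 → s = 29.7824

29.7824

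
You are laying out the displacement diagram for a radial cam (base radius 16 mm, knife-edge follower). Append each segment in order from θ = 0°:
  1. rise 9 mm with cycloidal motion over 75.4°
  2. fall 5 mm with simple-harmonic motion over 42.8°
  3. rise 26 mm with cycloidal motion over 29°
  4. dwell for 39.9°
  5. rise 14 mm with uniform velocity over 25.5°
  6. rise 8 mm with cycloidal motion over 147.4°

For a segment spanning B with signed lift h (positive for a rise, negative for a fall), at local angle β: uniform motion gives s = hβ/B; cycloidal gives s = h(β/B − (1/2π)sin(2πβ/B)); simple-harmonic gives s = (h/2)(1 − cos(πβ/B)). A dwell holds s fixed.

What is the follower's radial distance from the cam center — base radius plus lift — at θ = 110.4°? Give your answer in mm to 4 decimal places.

seg 1 [0°–75.4°] cycloidal, h=9: full span → s += 9 → s = 9.0000
seg 2 [75.4°–118.2°] simple-harmonic, h=-5: θ=110.4° here. β=35, B=42.8. -5/2·(1 − cos(π·0.8178)) = -4.6013 → s = 4.3987
radial distance = base radius + s = 16 + 4.3987 = 20.3987

20.3987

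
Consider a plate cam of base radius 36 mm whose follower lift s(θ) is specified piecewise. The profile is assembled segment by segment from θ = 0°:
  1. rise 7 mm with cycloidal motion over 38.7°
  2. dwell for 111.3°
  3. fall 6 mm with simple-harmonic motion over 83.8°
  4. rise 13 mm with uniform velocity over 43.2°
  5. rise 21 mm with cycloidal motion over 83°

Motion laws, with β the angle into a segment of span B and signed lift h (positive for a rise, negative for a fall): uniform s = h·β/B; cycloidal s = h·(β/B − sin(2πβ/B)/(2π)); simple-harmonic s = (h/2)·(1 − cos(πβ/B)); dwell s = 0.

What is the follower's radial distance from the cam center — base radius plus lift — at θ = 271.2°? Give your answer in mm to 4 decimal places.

seg 1 [0°–38.7°] cycloidal, h=7: full span → s += 7 → s = 7.0000
seg 2 [38.7°–150°] dwell: s stays 7.0000
seg 3 [150°–233.8°] simple-harmonic, h=-6: full span → s += -6 → s = 1.0000
seg 4 [233.8°–277°] uniform, h=13: θ=271.2° here. β=37.4, B=43.2. 13·37.4/43.2 = 11.2546 → s = 12.2546
radial distance = base radius + s = 36 + 12.2546 = 48.2546

48.2546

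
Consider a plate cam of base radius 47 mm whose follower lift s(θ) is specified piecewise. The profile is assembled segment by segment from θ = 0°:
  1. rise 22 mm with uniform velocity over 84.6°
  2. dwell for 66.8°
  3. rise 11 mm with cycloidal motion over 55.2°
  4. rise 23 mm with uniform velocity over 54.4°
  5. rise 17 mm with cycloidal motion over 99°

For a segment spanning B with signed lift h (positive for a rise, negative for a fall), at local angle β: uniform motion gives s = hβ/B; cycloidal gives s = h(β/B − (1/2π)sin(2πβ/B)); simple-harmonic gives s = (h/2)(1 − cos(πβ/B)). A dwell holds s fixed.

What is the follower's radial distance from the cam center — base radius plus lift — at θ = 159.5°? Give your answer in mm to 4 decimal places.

seg 1 [0°–84.6°] uniform, h=22: full span → s += 22 → s = 22.0000
seg 2 [84.6°–151.4°] dwell: s stays 22.0000
seg 3 [151.4°–206.6°] cycloidal, h=11: θ=159.5° here. β=8.1, B=55.2. 11·(0.1467 − sin(2π·0.1467)/(2π)) = 0.2192 → s = 22.2192
radial distance = base radius + s = 47 + 22.2192 = 69.2192

69.2192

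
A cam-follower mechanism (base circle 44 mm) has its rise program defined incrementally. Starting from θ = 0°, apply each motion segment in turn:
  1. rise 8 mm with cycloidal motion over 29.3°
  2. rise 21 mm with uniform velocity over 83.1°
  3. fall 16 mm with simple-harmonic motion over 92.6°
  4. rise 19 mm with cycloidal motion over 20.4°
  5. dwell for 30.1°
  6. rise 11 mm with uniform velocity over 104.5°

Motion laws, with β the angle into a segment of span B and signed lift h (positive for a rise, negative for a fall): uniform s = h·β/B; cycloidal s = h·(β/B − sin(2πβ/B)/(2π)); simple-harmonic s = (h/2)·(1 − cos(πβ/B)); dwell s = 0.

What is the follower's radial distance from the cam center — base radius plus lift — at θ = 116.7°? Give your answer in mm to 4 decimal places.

seg 1 [0°–29.3°] cycloidal, h=8: full span → s += 8 → s = 8.0000
seg 2 [29.3°–112.4°] uniform, h=21: full span → s += 21 → s = 29.0000
seg 3 [112.4°–205°] simple-harmonic, h=-16: θ=116.7° here. β=4.3, B=92.6. -16/2·(1 − cos(π·0.0464)) = -0.0850 → s = 28.9150
radial distance = base radius + s = 44 + 28.9150 = 72.9150

72.9150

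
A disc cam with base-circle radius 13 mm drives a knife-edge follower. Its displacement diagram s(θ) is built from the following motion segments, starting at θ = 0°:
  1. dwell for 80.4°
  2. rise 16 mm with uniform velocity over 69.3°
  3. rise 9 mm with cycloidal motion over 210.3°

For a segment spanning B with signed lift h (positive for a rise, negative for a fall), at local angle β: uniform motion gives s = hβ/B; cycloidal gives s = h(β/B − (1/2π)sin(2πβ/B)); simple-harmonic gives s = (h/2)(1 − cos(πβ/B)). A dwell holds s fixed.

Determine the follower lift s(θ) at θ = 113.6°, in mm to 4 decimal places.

seg 1 [0°–80.4°] dwell: s stays 0.0000
seg 2 [80.4°–149.7°] uniform, h=16: θ=113.6° here. β=33.2, B=69.3. 16·33.2/69.3 = 7.6652 → s = 7.6652

7.6652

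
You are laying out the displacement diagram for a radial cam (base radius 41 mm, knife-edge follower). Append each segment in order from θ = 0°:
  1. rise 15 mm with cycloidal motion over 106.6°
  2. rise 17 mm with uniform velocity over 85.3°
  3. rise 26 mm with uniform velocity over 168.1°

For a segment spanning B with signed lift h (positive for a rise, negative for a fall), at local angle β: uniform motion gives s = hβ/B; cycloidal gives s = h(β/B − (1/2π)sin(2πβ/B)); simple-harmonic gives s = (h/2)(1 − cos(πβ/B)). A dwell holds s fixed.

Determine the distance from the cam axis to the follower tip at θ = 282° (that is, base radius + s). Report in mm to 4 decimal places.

seg 1 [0°–106.6°] cycloidal, h=15: full span → s += 15 → s = 15.0000
seg 2 [106.6°–191.9°] uniform, h=17: full span → s += 17 → s = 32.0000
seg 3 [191.9°–360°] uniform, h=26: θ=282° here. β=90.1, B=168.1. 26·90.1/168.1 = 13.9358 → s = 45.9358
radial distance = base radius + s = 41 + 45.9358 = 86.9358

86.9358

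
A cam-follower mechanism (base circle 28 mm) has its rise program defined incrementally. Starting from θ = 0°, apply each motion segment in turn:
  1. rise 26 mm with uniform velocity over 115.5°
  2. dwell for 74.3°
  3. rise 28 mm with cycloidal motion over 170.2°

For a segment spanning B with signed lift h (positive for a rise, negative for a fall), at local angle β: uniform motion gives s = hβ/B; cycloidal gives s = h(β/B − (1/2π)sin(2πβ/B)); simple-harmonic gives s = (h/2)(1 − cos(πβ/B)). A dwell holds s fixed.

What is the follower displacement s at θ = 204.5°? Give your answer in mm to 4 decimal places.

seg 1 [0°–115.5°] uniform, h=26: full span → s += 26 → s = 26.0000
seg 2 [115.5°–189.8°] dwell: s stays 26.0000
seg 3 [189.8°–360°] cycloidal, h=28: θ=204.5° here. β=14.7, B=170.2. 28·(0.0864 − sin(2π·0.0864)/(2π)) = 0.1170 → s = 26.1170

26.1170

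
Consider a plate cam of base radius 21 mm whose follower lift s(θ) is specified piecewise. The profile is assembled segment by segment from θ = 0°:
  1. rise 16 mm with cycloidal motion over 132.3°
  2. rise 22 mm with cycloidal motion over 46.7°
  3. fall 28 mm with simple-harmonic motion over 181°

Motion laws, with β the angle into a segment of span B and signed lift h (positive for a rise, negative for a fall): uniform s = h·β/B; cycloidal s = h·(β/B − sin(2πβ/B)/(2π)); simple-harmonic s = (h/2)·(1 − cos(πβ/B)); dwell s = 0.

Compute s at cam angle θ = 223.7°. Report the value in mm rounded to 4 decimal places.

seg 1 [0°–132.3°] cycloidal, h=16: full span → s += 16 → s = 16.0000
seg 2 [132.3°–179°] cycloidal, h=22: full span → s += 22 → s = 38.0000
seg 3 [179°–360°] simple-harmonic, h=-28: θ=223.7° here. β=44.7, B=181. -28/2·(1 − cos(π·0.2470)) = -4.0065 → s = 33.9935

33.9935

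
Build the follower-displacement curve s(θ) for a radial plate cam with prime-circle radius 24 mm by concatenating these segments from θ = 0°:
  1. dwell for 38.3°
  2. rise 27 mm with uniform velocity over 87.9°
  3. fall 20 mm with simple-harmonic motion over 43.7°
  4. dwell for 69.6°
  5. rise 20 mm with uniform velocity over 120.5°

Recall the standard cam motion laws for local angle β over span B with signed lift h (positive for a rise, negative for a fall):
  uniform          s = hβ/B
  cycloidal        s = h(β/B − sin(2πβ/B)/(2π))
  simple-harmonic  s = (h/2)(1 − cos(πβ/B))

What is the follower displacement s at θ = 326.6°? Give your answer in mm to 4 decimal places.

seg 1 [0°–38.3°] dwell: s stays 0.0000
seg 2 [38.3°–126.2°] uniform, h=27: full span → s += 27 → s = 27.0000
seg 3 [126.2°–169.9°] simple-harmonic, h=-20: full span → s += -20 → s = 7.0000
seg 4 [169.9°–239.5°] dwell: s stays 7.0000
seg 5 [239.5°–360°] uniform, h=20: θ=326.6° here. β=87.1, B=120.5. 20·87.1/120.5 = 14.4564 → s = 21.4564

21.4564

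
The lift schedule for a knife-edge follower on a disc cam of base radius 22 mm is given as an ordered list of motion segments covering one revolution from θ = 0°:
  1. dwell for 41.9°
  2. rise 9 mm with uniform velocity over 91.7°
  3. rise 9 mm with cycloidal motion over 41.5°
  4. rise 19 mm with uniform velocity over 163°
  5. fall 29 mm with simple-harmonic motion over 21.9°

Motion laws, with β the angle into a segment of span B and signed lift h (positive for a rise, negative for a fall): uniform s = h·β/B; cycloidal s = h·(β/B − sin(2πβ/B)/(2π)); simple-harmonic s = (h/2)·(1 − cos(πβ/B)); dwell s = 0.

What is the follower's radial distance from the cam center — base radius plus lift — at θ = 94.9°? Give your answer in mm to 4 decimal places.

seg 1 [0°–41.9°] dwell: s stays 0.0000
seg 2 [41.9°–133.6°] uniform, h=9: θ=94.9° here. β=53, B=91.7. 9·53/91.7 = 5.2017 → s = 5.2017
radial distance = base radius + s = 22 + 5.2017 = 27.2017

27.2017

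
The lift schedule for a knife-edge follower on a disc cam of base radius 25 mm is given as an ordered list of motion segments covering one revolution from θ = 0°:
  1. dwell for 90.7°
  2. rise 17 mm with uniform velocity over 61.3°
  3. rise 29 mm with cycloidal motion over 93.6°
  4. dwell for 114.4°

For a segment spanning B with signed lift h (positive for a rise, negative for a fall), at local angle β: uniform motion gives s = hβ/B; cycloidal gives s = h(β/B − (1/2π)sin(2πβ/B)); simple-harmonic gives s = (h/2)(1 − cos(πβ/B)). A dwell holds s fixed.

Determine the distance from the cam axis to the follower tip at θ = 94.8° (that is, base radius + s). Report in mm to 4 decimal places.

seg 1 [0°–90.7°] dwell: s stays 0.0000
seg 2 [90.7°–152°] uniform, h=17: θ=94.8° here. β=4.1, B=61.3. 17·4.1/61.3 = 1.1370 → s = 1.1370
radial distance = base radius + s = 25 + 1.1370 = 26.1370

26.1370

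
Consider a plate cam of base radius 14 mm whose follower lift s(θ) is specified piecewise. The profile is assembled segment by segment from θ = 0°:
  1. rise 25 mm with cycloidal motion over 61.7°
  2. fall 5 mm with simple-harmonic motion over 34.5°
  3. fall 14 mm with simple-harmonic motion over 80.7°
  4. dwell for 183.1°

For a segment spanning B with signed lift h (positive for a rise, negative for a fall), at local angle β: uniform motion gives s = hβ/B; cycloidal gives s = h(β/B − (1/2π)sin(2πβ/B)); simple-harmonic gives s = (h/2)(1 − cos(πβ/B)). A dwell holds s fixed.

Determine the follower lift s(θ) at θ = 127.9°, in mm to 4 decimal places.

seg 1 [0°–61.7°] cycloidal, h=25: full span → s += 25 → s = 25.0000
seg 2 [61.7°–96.2°] simple-harmonic, h=-5: full span → s += -5 → s = 20.0000
seg 3 [96.2°–176.9°] simple-harmonic, h=-14: θ=127.9° here. β=31.7, B=80.7. -14/2·(1 − cos(π·0.3928)) = -4.6871 → s = 15.3129

15.3129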